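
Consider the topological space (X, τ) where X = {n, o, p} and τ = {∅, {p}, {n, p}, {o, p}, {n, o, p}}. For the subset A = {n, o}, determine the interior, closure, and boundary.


int(A) = ∅, cl(A) = {n, o}, ∂A = {n, o}.

Closed sets in (X, τ) are complements of opens:
  closed(X, τ) = {∅, {n}, {o}, {n, o}, {n, o, p}}.
int(A) = ⋃ {U ∈ τ : U ⊆ A}. Opens contained in A: ∅.
Taking the union of these: int(A) = ∅.
cl(A) = ⋂ {C closed : A ⊆ C}. Closed sets containing A: {n, o}, {n, o, p}.
Intersecting these: cl(A) = {n, o}.
∂A = cl(A) ∖ int(A) = {n, o} ∖ ∅ = {n, o}.


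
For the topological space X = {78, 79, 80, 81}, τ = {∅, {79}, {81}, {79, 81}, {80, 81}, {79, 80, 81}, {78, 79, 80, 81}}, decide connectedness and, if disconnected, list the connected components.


(X, τ) is connected.

Find clopen sets (U ∈ τ with X ∖ U ∈ τ):
  U = ∅, X ∖ U = {78, 79, 80, 81} — both open, so U is clopen.
  U = {78, 79, 80, 81}, X ∖ U = ∅ — both open, so U is clopen.
Only trivial clopens (∅ and X) exist, so (X, τ) is connected.
Compute connected components by grouping points that agree on all clopens:
  component: {78, 79, 80, 81}


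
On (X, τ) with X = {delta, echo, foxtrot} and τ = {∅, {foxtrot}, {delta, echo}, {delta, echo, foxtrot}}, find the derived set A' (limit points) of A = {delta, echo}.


A' = {delta, echo}

For each x ∈ X, list the open sets U ∈ τ with x ∈ U, then check whether U ∩ (A ∖ {x}) ≠ ∅ for every such U.
  x = delta: opens ∋ x are {delta, echo}, {delta, echo, foxtrot}; each meets A ∖ {delta}, so x IS a limit point.
  x = echo: opens ∋ x are {delta, echo}, {delta, echo, foxtrot}; each meets A ∖ {echo}, so x IS a limit point.
  x = foxtrot: open {foxtrot} ∋ x has {foxtrot} ∩ (A ∖ {foxtrot}) = ∅, so x is NOT a limit point.
Collecting: A' = {delta, echo}.


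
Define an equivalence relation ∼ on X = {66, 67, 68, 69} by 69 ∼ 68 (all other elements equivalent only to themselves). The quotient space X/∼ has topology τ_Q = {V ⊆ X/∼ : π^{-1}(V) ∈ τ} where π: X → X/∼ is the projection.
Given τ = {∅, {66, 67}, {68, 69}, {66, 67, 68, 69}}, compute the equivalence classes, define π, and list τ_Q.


X/∼ = {[66], [67], [68=69]}; |τ_Q| = 4.

Equivalence classes: [66], [67], [68=69].
Quotient map π: X → X/∼ sends 66 ↦ [66], 67 ↦ [67], 68 ↦ [68=69], 69 ↦ [68=69].
For each subset V ⊆ X/∼, compute π^{-1}(V) ⊆ X and check whether π^{-1}(V) ∈ τ. V is open in τ_Q iff π^{-1}(V) ∈ τ.
  V = {}: π^{-1}(V) = ∅ ∈ τ ✓.
  V = {[66]}: π^{-1}(V) = {66} ∉ τ ✗.
  V = {[67]}: π^{-1}(V) = {67} ∉ τ ✗.
  V = {[66], [67]}: π^{-1}(V) = {66, 67} ∈ τ ✓.
  V = {[68=69]}: π^{-1}(V) = {68, 69} ∈ τ ✓.
  V = {[66], [68=69]}: π^{-1}(V) = {66, 68, 69} ∉ τ ✗.
  V = {[67], [68=69]}: π^{-1}(V) = {67, 68, 69} ∉ τ ✗.
  V = {[66], [67], [68=69]}: π^{-1}(V) = {66, 67, 68, 69} ∈ τ ✓.
Open sets in the quotient: τ_Q = {{}, {[66], [67]}, {[68=69]}, {[66], [67], [68=69]}} (4 elements).


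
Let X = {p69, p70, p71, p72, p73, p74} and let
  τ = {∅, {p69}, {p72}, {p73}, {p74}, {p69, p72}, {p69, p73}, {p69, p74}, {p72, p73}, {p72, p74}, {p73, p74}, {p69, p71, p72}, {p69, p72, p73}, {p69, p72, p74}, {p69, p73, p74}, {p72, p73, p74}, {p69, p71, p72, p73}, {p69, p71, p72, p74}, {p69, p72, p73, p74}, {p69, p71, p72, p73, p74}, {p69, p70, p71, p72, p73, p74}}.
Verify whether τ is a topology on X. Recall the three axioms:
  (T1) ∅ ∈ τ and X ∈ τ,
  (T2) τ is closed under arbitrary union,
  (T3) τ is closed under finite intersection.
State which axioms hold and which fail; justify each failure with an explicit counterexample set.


τ IS a topology on X.

Axiom (T1): ∅ ∈ τ? Yes; X ∈ τ? Yes.
Axiom (T2/T3): check pairwise unions and intersections of members of τ.
All pairwise intersections and unions checked — each lies in τ. Therefore τ satisfies (T1), (T2), (T3): it IS a topology on X.


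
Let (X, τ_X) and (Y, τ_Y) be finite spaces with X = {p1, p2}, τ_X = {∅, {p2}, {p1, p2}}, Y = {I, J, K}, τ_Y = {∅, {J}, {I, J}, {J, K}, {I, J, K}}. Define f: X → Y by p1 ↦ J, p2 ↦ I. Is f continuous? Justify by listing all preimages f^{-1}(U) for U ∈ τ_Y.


f is NOT continuous.

Compute f^{-1}(U) for each U ∈ τ_Y:
  U = ∅: f^{-1}(U) = ∅ ∈ τ_X ✓.
  U = {J}: f^{-1}(U) = {p1} ∉ τ_X ✗.
  U = {I, J}: f^{-1}(U) = {p1, p2} ∈ τ_X ✓.
  U = {J, K}: f^{-1}(U) = {p1} ∉ τ_X ✗.
  U = {I, J, K}: f^{-1}(U) = {p1, p2} ∈ τ_X ✓.
Found U = {J} with f^{-1}(U) = {p1} not in τ_X. Therefore f is NOT continuous.


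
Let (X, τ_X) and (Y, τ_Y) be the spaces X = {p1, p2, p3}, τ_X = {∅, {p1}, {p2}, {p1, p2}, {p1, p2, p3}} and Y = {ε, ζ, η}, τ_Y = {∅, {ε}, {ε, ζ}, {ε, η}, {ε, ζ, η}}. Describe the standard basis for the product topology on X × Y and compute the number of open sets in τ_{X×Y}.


Basis B = {∅ × ∅, {p1} × {ε}, {p2} × {ε}, {p1} × {ε, ζ}, {p1} × {ε, η}, {p1, p2} × {ε}, {p2} × {ε, ζ}, {p2} × {ε, η}, {p1} × {ε, ζ, η}, {p1, p2, p3} × {ε}, {p2} × {ε, ζ, η}, {p1, p2} × {ε, ζ}, {p1, p2} × {ε, η}, {p1, p2} × {ε, ζ, η}, {p1, p2, p3} × {ε, ζ}, {p1, p2, p3} × {ε, η}, {p1, p2, p3} × {ε, ζ, η}}; |τ_{X×Y}| = 50.

Enumerate products U × V with U ∈ τ_X, V ∈ τ_Y (deduplicated):
  ∅ × ∅ = {} (∅)
  {p1} × {ε} = {(p1,ε)}
  {p2} × {ε} = {(p2,ε)}
  {p1} × {ε, ζ} = {(p1,ε), (p1,ζ)}
  {p1} × {ε, η} = {(p1,ε), (p1,η)}
  {p1, p2} × {ε} = {(p1,ε), (p2,ε)}
  {p2} × {ε, ζ} = {(p2,ε), (p2,ζ)}
  {p2} × {ε, η} = {(p2,ε), (p2,η)}
  {p1} × {ε, ζ, η} = {(p1,ε), (p1,ζ), (p1,η)}
  {p1, p2, p3} × {ε} = {(p1,ε), (p2,ε), (p3,ε)}
  {p2} × {ε, ζ, η} = {(p2,ε), (p2,ζ), (p2,η)}
  {p1, p2} × {ε, ζ} = {(p1,ε), (p1,ζ), (p2,ε), (p2,ζ)}
  {p1, p2} × {ε, η} = {(p1,ε), (p1,η), (p2,ε), (p2,η)}
  {p1, p2} × {ε, ζ, η} = {(p1,ε), (p1,ζ), (p1,η), (p2,ε), (p2,ζ), (p2,η)}
  {p1, p2, p3} × {ε, ζ} = {(p1,ε), (p1,ζ), (p2,ε), (p2,ζ), (p3,ε), (p3,ζ)}
  {p1, p2, p3} × {ε, η} = {(p1,ε), (p1,η), (p2,ε), (p2,η), (p3,ε), (p3,η)}
  {p1, p2, p3} × {ε, ζ, η} = {(p1,ε), (p1,ζ), (p1,η), (p2,ε), (p2,ζ), (p2,η), (p3,ε), (p3,ζ), (p3,η)}
These 17 distinct sets form the basis B.
Close under arbitrary unions to get τ_{X×Y}; counting gives |τ_{X×Y}| = 50.


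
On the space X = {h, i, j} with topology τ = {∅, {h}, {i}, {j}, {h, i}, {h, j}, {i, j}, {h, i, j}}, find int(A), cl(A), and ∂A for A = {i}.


int(A) = {i}, cl(A) = {i}, ∂A = ∅.

Closed sets in (X, τ) are complements of opens:
  closed(X, τ) = {∅, {h}, {i}, {j}, {h, i}, {h, j}, {i, j}, {h, i, j}}.
int(A) = ⋃ {U ∈ τ : U ⊆ A}. Opens contained in A: ∅, {i}.
Taking the union of these: int(A) = {i}.
cl(A) = ⋂ {C closed : A ⊆ C}. Closed sets containing A: {i}, {h, i}, {i, j}, {h, i, j}.
Intersecting these: cl(A) = {i}.
∂A = cl(A) ∖ int(A) = {i} ∖ {i} = ∅.


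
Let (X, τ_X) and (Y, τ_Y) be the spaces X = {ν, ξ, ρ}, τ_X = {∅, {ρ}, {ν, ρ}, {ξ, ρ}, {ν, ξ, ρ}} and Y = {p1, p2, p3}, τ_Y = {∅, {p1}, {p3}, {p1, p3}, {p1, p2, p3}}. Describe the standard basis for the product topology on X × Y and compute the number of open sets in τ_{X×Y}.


Basis B = {∅ × ∅, {ρ} × {p1}, {ρ} × {p3}, {ν, ρ} × {p1}, {ν, ρ} × {p3}, {ξ, ρ} × {p1}, {ξ, ρ} × {p3}, {ρ} × {p1, p3}, {ν, ξ, ρ} × {p1}, {ν, ξ, ρ} × {p3}, {ρ} × {p1, p2, p3}, {ν, ρ} × {p1, p3}, {ξ, ρ} × {p1, p3}, {ν, ρ} × {p1, p2, p3}, {ν, ξ, ρ} × {p1, p3}, {ξ, ρ} × {p1, p2, p3}, {ν, ξ, ρ} × {p1, p2, p3}}; |τ_{X×Y}| = 50.

Enumerate products U × V with U ∈ τ_X, V ∈ τ_Y (deduplicated):
  ∅ × ∅ = {} (∅)
  {ρ} × {p1} = {(ρ,p1)}
  {ρ} × {p3} = {(ρ,p3)}
  {ν, ρ} × {p1} = {(ν,p1), (ρ,p1)}
  {ν, ρ} × {p3} = {(ν,p3), (ρ,p3)}
  {ξ, ρ} × {p1} = {(ξ,p1), (ρ,p1)}
  {ξ, ρ} × {p3} = {(ξ,p3), (ρ,p3)}
  {ρ} × {p1, p3} = {(ρ,p1), (ρ,p3)}
  {ν, ξ, ρ} × {p1} = {(ν,p1), (ξ,p1), (ρ,p1)}
  {ν, ξ, ρ} × {p3} = {(ν,p3), (ξ,p3), (ρ,p3)}
  {ρ} × {p1, p2, p3} = {(ρ,p1), (ρ,p2), (ρ,p3)}
  {ν, ρ} × {p1, p3} = {(ν,p1), (ν,p3), (ρ,p1), (ρ,p3)}
  {ξ, ρ} × {p1, p3} = {(ξ,p1), (ξ,p3), (ρ,p1), (ρ,p3)}
  {ν, ρ} × {p1, p2, p3} = {(ν,p1), (ν,p2), (ν,p3), (ρ,p1), (ρ,p2), (ρ,p3)}
  {ν, ξ, ρ} × {p1, p3} = {(ν,p1), (ν,p3), (ξ,p1), (ξ,p3), (ρ,p1), (ρ,p3)}
  {ξ, ρ} × {p1, p2, p3} = {(ξ,p1), (ξ,p2), (ξ,p3), (ρ,p1), (ρ,p2), (ρ,p3)}
  {ν, ξ, ρ} × {p1, p2, p3} = {(ν,p1), (ν,p2), (ν,p3), (ξ,p1), (ξ,p2), (ξ,p3), (ρ,p1), (ρ,p2), (ρ,p3)}
These 17 distinct sets form the basis B.
Close under arbitrary unions to get τ_{X×Y}; counting gives |τ_{X×Y}| = 50.


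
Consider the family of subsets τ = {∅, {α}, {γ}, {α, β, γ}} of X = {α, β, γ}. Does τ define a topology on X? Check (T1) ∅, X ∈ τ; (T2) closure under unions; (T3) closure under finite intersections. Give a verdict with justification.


τ is NOT a topology on X.

Axiom (T1): ∅ ∈ τ? Yes; X ∈ τ? Yes.
Axiom (T2/T3): check pairwise unions and intersections of members of τ.
Counterexample for (T2): {α} ∪ {γ} = {α, γ} ∉ τ. Therefore τ is NOT a topology.


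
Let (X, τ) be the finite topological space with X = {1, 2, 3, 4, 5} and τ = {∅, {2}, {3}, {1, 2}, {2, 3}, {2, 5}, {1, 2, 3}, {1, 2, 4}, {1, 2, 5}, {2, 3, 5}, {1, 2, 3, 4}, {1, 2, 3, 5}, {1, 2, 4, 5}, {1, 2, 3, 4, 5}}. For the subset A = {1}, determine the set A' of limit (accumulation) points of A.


A' = {4}

For each x ∈ X, list the open sets U ∈ τ with x ∈ U, then check whether U ∩ (A ∖ {x}) ≠ ∅ for every such U.
  x = 1: open {1, 2} ∋ x has {1, 2} ∩ (A ∖ {1}) = ∅, so x is NOT a limit point.
  x = 2: open {2} ∋ x has {2} ∩ (A ∖ {2}) = ∅, so x is NOT a limit point.
  x = 3: open {3} ∋ x has {3} ∩ (A ∖ {3}) = ∅, so x is NOT a limit point.
  x = 4: opens ∋ x are {1, 2, 4}, {1, 2, 3, 4}, {1, 2, 4, 5}, {1, 2, 3, 4, 5}; each meets A ∖ {4}, so x IS a limit point.
  x = 5: open {2, 5} ∋ x has {2, 5} ∩ (A ∖ {5}) = ∅, so x is NOT a limit point.
Collecting: A' = {4}.


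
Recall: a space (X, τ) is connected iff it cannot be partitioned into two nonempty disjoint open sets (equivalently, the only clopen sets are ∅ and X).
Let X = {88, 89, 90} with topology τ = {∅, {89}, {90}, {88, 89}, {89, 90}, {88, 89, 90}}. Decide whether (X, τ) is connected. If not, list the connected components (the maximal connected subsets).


(X, τ) is disconnected; components = [{90}, {88, 89}].

Find clopen sets (U ∈ τ with X ∖ U ∈ τ):
  U = ∅, X ∖ U = {88, 89, 90} — both open, so U is clopen.
  U = {90}, X ∖ U = {88, 89} — both open, so U is clopen.
  U = {88, 89}, X ∖ U = {90} — both open, so U is clopen.
  U = {88, 89, 90}, X ∖ U = ∅ — both open, so U is clopen.
Nontrivial clopen(s) exist: e.g. {90}. So (X, τ) is disconnected.
Compute connected components by grouping points that agree on all clopens:
  component: {90}
  component: {88, 89}


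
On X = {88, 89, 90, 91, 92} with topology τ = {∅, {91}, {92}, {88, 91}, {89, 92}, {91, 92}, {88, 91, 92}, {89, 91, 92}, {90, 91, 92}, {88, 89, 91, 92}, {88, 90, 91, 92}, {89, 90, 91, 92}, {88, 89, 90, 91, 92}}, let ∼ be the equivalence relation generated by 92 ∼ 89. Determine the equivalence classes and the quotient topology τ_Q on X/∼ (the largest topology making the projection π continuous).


X/∼ = {[88], [89=92], [90], [91]}; |τ_Q| = 8.

Equivalence classes: [88], [89=92], [90], [91].
Quotient map π: X → X/∼ sends 88 ↦ [88], 89 ↦ [89=92], 90 ↦ [90], 91 ↦ [91], 92 ↦ [89=92].
For each subset V ⊆ X/∼, compute π^{-1}(V) ⊆ X and check whether π^{-1}(V) ∈ τ. V is open in τ_Q iff π^{-1}(V) ∈ τ.
  V = {}: π^{-1}(V) = ∅ ∈ τ ✓.
  V = {[88]}: π^{-1}(V) = {88} ∉ τ ✗.
  V = {[89=92]}: π^{-1}(V) = {89, 92} ∈ τ ✓.
  V = {[88], [89=92]}: π^{-1}(V) = {88, 89, 92} ∉ τ ✗.
  V = {[90]}: π^{-1}(V) = {90} ∉ τ ✗.
  V = {[88], [90]}: π^{-1}(V) = {88, 90} ∉ τ ✗.
  V = {[89=92], [90]}: π^{-1}(V) = {89, 90, 92} ∉ τ ✗.
  V = {[88], [89=92], [90]}: π^{-1}(V) = {88, 89, 90, 92} ∉ τ ✗.
  V = {[91]}: π^{-1}(V) = {91} ∈ τ ✓.
  V = {[88], [91]}: π^{-1}(V) = {88, 91} ∈ τ ✓.
  V = {[89=92], [91]}: π^{-1}(V) = {89, 91, 92} ∈ τ ✓.
  V = {[88], [89=92], [91]}: π^{-1}(V) = {88, 89, 91, 92} ∈ τ ✓.
  V = {[90], [91]}: π^{-1}(V) = {90, 91} ∉ τ ✗.
  V = {[88], [90], [91]}: π^{-1}(V) = {88, 90, 91} ∉ τ ✗.
  V = {[89=92], [90], [91]}: π^{-1}(V) = {89, 90, 91, 92} ∈ τ ✓.
  V = {[88], [89=92], [90], [91]}: π^{-1}(V) = {88, 89, 90, 91, 92} ∈ τ ✓.
Open sets in the quotient: τ_Q = {{}, {[89=92]}, {[91]}, {[88], [91]}, {[89=92], [91]}, {[88], [89=92], [91]}, {[89=92], [90], [91]}, {[88], [89=92], [90], [91]}} (8 elements).


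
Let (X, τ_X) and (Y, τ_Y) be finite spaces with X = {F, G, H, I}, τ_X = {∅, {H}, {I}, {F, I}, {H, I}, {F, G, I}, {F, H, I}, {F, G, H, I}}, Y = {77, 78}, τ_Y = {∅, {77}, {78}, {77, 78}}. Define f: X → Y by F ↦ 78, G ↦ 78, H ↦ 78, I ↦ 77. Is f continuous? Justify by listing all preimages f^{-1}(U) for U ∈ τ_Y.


f is NOT continuous.

Compute f^{-1}(U) for each U ∈ τ_Y:
  U = ∅: f^{-1}(U) = ∅ ∈ τ_X ✓.
  U = {77}: f^{-1}(U) = {I} ∈ τ_X ✓.
  U = {78}: f^{-1}(U) = {F, G, H} ∉ τ_X ✗.
  U = {77, 78}: f^{-1}(U) = {F, G, H, I} ∈ τ_X ✓.
Found U = {78} with f^{-1}(U) = {F, G, H} not in τ_X. Therefore f is NOT continuous.


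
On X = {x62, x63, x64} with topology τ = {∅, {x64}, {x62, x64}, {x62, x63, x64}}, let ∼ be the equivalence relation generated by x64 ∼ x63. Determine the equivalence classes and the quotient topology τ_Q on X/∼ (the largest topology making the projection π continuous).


X/∼ = {[x62], [x63=x64]}; |τ_Q| = 2.

Equivalence classes: [x62], [x63=x64].
Quotient map π: X → X/∼ sends x62 ↦ [x62], x63 ↦ [x63=x64], x64 ↦ [x63=x64].
For each subset V ⊆ X/∼, compute π^{-1}(V) ⊆ X and check whether π^{-1}(V) ∈ τ. V is open in τ_Q iff π^{-1}(V) ∈ τ.
  V = {}: π^{-1}(V) = ∅ ∈ τ ✓.
  V = {[x62]}: π^{-1}(V) = {x62} ∉ τ ✗.
  V = {[x63=x64]}: π^{-1}(V) = {x63, x64} ∉ τ ✗.
  V = {[x62], [x63=x64]}: π^{-1}(V) = {x62, x63, x64} ∈ τ ✓.
Open sets in the quotient: τ_Q = {{}, {[x62], [x63=x64]}} (2 elements).


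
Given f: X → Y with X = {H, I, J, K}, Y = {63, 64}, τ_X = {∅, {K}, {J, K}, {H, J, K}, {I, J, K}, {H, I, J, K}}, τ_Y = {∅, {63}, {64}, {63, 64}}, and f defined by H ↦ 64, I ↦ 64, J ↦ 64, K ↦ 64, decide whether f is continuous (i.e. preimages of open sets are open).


f IS continuous.

Compute f^{-1}(U) for each U ∈ τ_Y:
  U = ∅: f^{-1}(U) = ∅ ∈ τ_X ✓.
  U = {63}: f^{-1}(U) = ∅ ∈ τ_X ✓.
  U = {64}: f^{-1}(U) = {H, I, J, K} ∈ τ_X ✓.
  U = {63, 64}: f^{-1}(U) = {H, I, J, K} ∈ τ_X ✓.
Every preimage lies in τ_X, so f IS continuous.


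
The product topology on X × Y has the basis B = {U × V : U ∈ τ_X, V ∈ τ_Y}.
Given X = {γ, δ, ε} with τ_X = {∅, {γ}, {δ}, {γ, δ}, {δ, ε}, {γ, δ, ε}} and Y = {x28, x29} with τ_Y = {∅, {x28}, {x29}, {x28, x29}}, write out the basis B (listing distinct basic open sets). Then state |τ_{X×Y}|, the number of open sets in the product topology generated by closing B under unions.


Basis B = {∅ × ∅, {γ} × {x28}, {γ} × {x29}, {δ} × {x28}, {δ} × {x29}, {γ} × {x28, x29}, {γ, δ} × {x28}, {γ, δ} × {x29}, {δ} × {x28, x29}, {δ, ε} × {x28}, {δ, ε} × {x29}, {γ, δ, ε} × {x28}, {γ, δ, ε} × {x29}, {γ, δ} × {x28, x29}, {δ, ε} × {x28, x29}, {γ, δ, ε} × {x28, x29}}; |τ_{X×Y}| = 36.

Enumerate products U × V with U ∈ τ_X, V ∈ τ_Y (deduplicated):
  ∅ × ∅ = {} (∅)
  {γ} × {x28} = {(γ,x28)}
  {γ} × {x29} = {(γ,x29)}
  {δ} × {x28} = {(δ,x28)}
  {δ} × {x29} = {(δ,x29)}
  {γ} × {x28, x29} = {(γ,x28), (γ,x29)}
  {γ, δ} × {x28} = {(γ,x28), (δ,x28)}
  {γ, δ} × {x29} = {(γ,x29), (δ,x29)}
  {δ} × {x28, x29} = {(δ,x28), (δ,x29)}
  {δ, ε} × {x28} = {(δ,x28), (ε,x28)}
  {δ, ε} × {x29} = {(δ,x29), (ε,x29)}
  {γ, δ, ε} × {x28} = {(γ,x28), (δ,x28), (ε,x28)}
  {γ, δ, ε} × {x29} = {(γ,x29), (δ,x29), (ε,x29)}
  {γ, δ} × {x28, x29} = {(γ,x28), (γ,x29), (δ,x28), (δ,x29)}
  {δ, ε} × {x28, x29} = {(δ,x28), (δ,x29), (ε,x28), (ε,x29)}
  {γ, δ, ε} × {x28, x29} = {(γ,x28), (γ,x29), (δ,x28), (δ,x29), (ε,x28), (ε,x29)}
These 16 distinct sets form the basis B.
Close under arbitrary unions to get τ_{X×Y}; counting gives |τ_{X×Y}| = 36.


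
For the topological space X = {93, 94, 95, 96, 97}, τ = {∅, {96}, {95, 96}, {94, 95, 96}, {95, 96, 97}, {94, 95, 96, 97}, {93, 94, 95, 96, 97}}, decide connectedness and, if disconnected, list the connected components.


(X, τ) is connected.

Find clopen sets (U ∈ τ with X ∖ U ∈ τ):
  U = ∅, X ∖ U = {93, 94, 95, 96, 97} — both open, so U is clopen.
  U = {93, 94, 95, 96, 97}, X ∖ U = ∅ — both open, so U is clopen.
Only trivial clopens (∅ and X) exist, so (X, τ) is connected.
Compute connected components by grouping points that agree on all clopens:
  component: {93, 94, 95, 96, 97}


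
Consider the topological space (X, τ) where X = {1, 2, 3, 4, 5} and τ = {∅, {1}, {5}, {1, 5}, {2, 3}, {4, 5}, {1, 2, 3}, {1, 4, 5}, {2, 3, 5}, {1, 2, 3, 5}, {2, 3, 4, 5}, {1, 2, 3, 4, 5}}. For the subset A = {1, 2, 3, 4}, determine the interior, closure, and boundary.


int(A) = {1, 2, 3}, cl(A) = {1, 2, 3, 4}, ∂A = {4}.

Closed sets in (X, τ) are complements of opens:
  closed(X, τ) = {∅, {1}, {4}, {1, 4}, {2, 3}, {4, 5}, {1, 2, 3}, {1, 4, 5}, {2, 3, 4}, {1, 2, 3, 4}, {2, 3, 4, 5}, {1, 2, 3, 4, 5}}.
int(A) = ⋃ {U ∈ τ : U ⊆ A}. Opens contained in A: ∅, {1}, {2, 3}, {1, 2, 3}.
Taking the union of these: int(A) = {1, 2, 3}.
cl(A) = ⋂ {C closed : A ⊆ C}. Closed sets containing A: {1, 2, 3, 4}, {1, 2, 3, 4, 5}.
Intersecting these: cl(A) = {1, 2, 3, 4}.
∂A = cl(A) ∖ int(A) = {1, 2, 3, 4} ∖ {1, 2, 3} = {4}.


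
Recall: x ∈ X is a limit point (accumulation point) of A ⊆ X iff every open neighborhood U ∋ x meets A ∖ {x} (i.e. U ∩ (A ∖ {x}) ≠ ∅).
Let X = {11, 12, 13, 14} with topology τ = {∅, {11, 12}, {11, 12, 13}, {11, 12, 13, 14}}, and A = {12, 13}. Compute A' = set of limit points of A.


A' = {11, 13, 14}

For each x ∈ X, list the open sets U ∈ τ with x ∈ U, then check whether U ∩ (A ∖ {x}) ≠ ∅ for every such U.
  x = 11: opens ∋ x are {11, 12}, {11, 12, 13}, {11, 12, 13, 14}; each meets A ∖ {11}, so x IS a limit point.
  x = 12: open {11, 12} ∋ x has {11, 12} ∩ (A ∖ {12}) = ∅, so x is NOT a limit point.
  x = 13: opens ∋ x are {11, 12, 13}, {11, 12, 13, 14}; each meets A ∖ {13}, so x IS a limit point.
  x = 14: opens ∋ x are {11, 12, 13, 14}; each meets A ∖ {14}, so x IS a limit point.
Collecting: A' = {11, 13, 14}.


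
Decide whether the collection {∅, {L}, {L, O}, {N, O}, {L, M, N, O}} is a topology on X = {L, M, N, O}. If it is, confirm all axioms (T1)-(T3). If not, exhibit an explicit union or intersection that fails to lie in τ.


τ is NOT a topology on X.

Axiom (T1): ∅ ∈ τ? Yes; X ∈ τ? Yes.
Axiom (T2/T3): check pairwise unions and intersections of members of τ.
Counterexample for (T2): {L} ∪ {N, O} = {L, N, O} ∉ τ. Therefore τ is NOT a topology.


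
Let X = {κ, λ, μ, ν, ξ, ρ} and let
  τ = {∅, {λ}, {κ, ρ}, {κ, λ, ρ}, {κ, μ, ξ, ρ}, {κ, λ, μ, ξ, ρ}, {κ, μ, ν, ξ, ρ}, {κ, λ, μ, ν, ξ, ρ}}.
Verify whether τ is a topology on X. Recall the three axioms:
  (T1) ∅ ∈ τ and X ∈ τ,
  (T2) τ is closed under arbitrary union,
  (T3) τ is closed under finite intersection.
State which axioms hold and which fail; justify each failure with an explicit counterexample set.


τ IS a topology on X.

Axiom (T1): ∅ ∈ τ? Yes; X ∈ τ? Yes.
Axiom (T2/T3): check pairwise unions and intersections of members of τ.
All pairwise intersections and unions checked — each lies in τ. Therefore τ satisfies (T1), (T2), (T3): it IS a topology on X.


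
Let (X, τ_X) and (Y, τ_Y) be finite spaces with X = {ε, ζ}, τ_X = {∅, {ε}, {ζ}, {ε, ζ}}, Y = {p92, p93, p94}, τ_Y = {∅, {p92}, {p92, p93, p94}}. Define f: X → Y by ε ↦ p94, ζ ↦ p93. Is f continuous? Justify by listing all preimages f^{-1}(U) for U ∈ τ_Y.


f IS continuous.

Compute f^{-1}(U) for each U ∈ τ_Y:
  U = ∅: f^{-1}(U) = ∅ ∈ τ_X ✓.
  U = {p92}: f^{-1}(U) = ∅ ∈ τ_X ✓.
  U = {p92, p93, p94}: f^{-1}(U) = {ε, ζ} ∈ τ_X ✓.
Every preimage lies in τ_X, so f IS continuous.


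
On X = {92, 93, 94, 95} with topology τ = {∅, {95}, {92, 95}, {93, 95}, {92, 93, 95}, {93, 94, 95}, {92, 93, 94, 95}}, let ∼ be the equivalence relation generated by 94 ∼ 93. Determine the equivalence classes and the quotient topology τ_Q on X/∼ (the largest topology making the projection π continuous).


X/∼ = {[92], [93=94], [95]}; |τ_Q| = 5.

Equivalence classes: [92], [93=94], [95].
Quotient map π: X → X/∼ sends 92 ↦ [92], 93 ↦ [93=94], 94 ↦ [93=94], 95 ↦ [95].
For each subset V ⊆ X/∼, compute π^{-1}(V) ⊆ X and check whether π^{-1}(V) ∈ τ. V is open in τ_Q iff π^{-1}(V) ∈ τ.
  V = {}: π^{-1}(V) = ∅ ∈ τ ✓.
  V = {[92]}: π^{-1}(V) = {92} ∉ τ ✗.
  V = {[93=94]}: π^{-1}(V) = {93, 94} ∉ τ ✗.
  V = {[92], [93=94]}: π^{-1}(V) = {92, 93, 94} ∉ τ ✗.
  V = {[95]}: π^{-1}(V) = {95} ∈ τ ✓.
  V = {[92], [95]}: π^{-1}(V) = {92, 95} ∈ τ ✓.
  V = {[93=94], [95]}: π^{-1}(V) = {93, 94, 95} ∈ τ ✓.
  V = {[92], [93=94], [95]}: π^{-1}(V) = {92, 93, 94, 95} ∈ τ ✓.
Open sets in the quotient: τ_Q = {{}, {[95]}, {[92], [95]}, {[93=94], [95]}, {[92], [93=94], [95]}} (5 elements).


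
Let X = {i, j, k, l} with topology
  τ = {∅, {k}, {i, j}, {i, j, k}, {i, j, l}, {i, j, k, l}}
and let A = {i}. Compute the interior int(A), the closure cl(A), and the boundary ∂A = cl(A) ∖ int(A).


int(A) = ∅, cl(A) = {i, j, l}, ∂A = {i, j, l}.

Closed sets in (X, τ) are complements of opens:
  closed(X, τ) = {∅, {k}, {l}, {k, l}, {i, j, l}, {i, j, k, l}}.
int(A) = ⋃ {U ∈ τ : U ⊆ A}. Opens contained in A: ∅.
Taking the union of these: int(A) = ∅.
cl(A) = ⋂ {C closed : A ⊆ C}. Closed sets containing A: {i, j, l}, {i, j, k, l}.
Intersecting these: cl(A) = {i, j, l}.
∂A = cl(A) ∖ int(A) = {i, j, l} ∖ ∅ = {i, j, l}.


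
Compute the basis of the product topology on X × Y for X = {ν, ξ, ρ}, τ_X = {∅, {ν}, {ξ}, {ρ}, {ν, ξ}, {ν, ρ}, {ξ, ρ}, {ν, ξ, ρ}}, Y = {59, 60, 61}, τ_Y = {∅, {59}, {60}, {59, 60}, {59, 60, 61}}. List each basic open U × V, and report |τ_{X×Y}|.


Basis B = {∅ × ∅, {ν} × {59}, {ν} × {60}, {ξ} × {59}, {ξ} × {60}, {ρ} × {59}, {ρ} × {60}, {ν} × {59, 60}, {ν, ξ} × {59}, {ν, ρ} × {59}, {ν, ξ} × {60}, {ν, ρ} × {60}, {ξ} × {59, 60}, {ξ, ρ} × {59}, {ξ, ρ} × {60}, {ρ} × {59, 60}, {ν} × {59, 60, 61}, {ν, ξ, ρ} × {59}, {ν, ξ, ρ} × {60}, {ξ} × {59, 60, 61}, {ρ} × {59, 60, 61}, {ν, ξ} × {59, 60}, {ν, ρ} × {59, 60}, {ξ, ρ} × {59, 60}, {ν, ξ} × {59, 60, 61}, {ν, ρ} × {59, 60, 61}, {ν, ξ, ρ} × {59, 60}, {ξ, ρ} × {59, 60, 61}, {ν, ξ, ρ} × {59, 60, 61}}; |τ_{X×Y}| = 125.

Enumerate products U × V with U ∈ τ_X, V ∈ τ_Y (deduplicated):
  ∅ × ∅ = {} (∅)
  {ν} × {59} = {(ν,59)}
  {ν} × {60} = {(ν,60)}
  {ξ} × {59} = {(ξ,59)}
  {ξ} × {60} = {(ξ,60)}
  {ρ} × {59} = {(ρ,59)}
  {ρ} × {60} = {(ρ,60)}
  {ν} × {59, 60} = {(ν,59), (ν,60)}
  {ν, ξ} × {59} = {(ν,59), (ξ,59)}
  {ν, ρ} × {59} = {(ν,59), (ρ,59)}
  {ν, ξ} × {60} = {(ν,60), (ξ,60)}
  {ν, ρ} × {60} = {(ν,60), (ρ,60)}
  {ξ} × {59, 60} = {(ξ,59), (ξ,60)}
  {ξ, ρ} × {59} = {(ξ,59), (ρ,59)}
  {ξ, ρ} × {60} = {(ξ,60), (ρ,60)}
  {ρ} × {59, 60} = {(ρ,59), (ρ,60)}
  {ν} × {59, 60, 61} = {(ν,59), (ν,60), (ν,61)}
  {ν, ξ, ρ} × {59} = {(ν,59), (ξ,59), (ρ,59)}
  {ν, ξ, ρ} × {60} = {(ν,60), (ξ,60), (ρ,60)}
  {ξ} × {59, 60, 61} = {(ξ,59), (ξ,60), (ξ,61)}
  {ρ} × {59, 60, 61} = {(ρ,59), (ρ,60), (ρ,61)}
  {ν, ξ} × {59, 60} = {(ν,59), (ν,60), (ξ,59), (ξ,60)}
  {ν, ρ} × {59, 60} = {(ν,59), (ν,60), (ρ,59), (ρ,60)}
  {ξ, ρ} × {59, 60} = {(ξ,59), (ξ,60), (ρ,59), (ρ,60)}
  {ν, ξ} × {59, 60, 61} = {(ν,59), (ν,60), (ν,61), (ξ,59), (ξ,60), (ξ,61)}
  {ν, ρ} × {59, 60, 61} = {(ν,59), (ν,60), (ν,61), (ρ,59), (ρ,60), (ρ,61)}
  {ν, ξ, ρ} × {59, 60} = {(ν,59), (ν,60), (ξ,59), (ξ,60), (ρ,59), (ρ,60)}
  {ξ, ρ} × {59, 60, 61} = {(ξ,59), (ξ,60), (ξ,61), (ρ,59), (ρ,60), (ρ,61)}
  {ν, ξ, ρ} × {59, 60, 61} = {(ν,59), (ν,60), (ν,61), (ξ,59), (ξ,60), (ξ,61), (ρ,59), (ρ,60), (ρ,61)}
These 29 distinct sets form the basis B.
Close under arbitrary unions to get τ_{X×Y}; counting gives |τ_{X×Y}| = 125.


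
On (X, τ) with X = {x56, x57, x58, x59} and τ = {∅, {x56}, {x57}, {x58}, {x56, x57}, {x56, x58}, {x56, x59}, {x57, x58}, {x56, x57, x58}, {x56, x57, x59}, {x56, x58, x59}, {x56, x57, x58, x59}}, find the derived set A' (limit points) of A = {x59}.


A' = ∅

For each x ∈ X, list the open sets U ∈ τ with x ∈ U, then check whether U ∩ (A ∖ {x}) ≠ ∅ for every such U.
  x = x56: open {x56} ∋ x has {x56} ∩ (A ∖ {x56}) = ∅, so x is NOT a limit point.
  x = x57: open {x57} ∋ x has {x57} ∩ (A ∖ {x57}) = ∅, so x is NOT a limit point.
  x = x58: open {x58} ∋ x has {x58} ∩ (A ∖ {x58}) = ∅, so x is NOT a limit point.
  x = x59: open {x56, x59} ∋ x has {x56, x59} ∩ (A ∖ {x59}) = ∅, so x is NOT a limit point.
Collecting: A' = ∅.


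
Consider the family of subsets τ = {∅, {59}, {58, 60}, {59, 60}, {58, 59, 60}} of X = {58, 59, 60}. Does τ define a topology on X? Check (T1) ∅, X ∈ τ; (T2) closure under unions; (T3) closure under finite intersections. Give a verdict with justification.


τ is NOT a topology on X.

Axiom (T1): ∅ ∈ τ? Yes; X ∈ τ? Yes.
Axiom (T2/T3): check pairwise unions and intersections of members of τ.
Counterexample for (T3): {58, 60} ∩ {59, 60} = {60} ∉ τ. Therefore τ is NOT a topology.


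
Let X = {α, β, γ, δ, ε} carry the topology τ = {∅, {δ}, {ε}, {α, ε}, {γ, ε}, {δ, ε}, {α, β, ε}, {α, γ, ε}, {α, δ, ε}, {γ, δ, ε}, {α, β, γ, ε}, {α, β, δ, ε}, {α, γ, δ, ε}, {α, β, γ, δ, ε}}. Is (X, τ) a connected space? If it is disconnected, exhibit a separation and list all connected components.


(X, τ) is disconnected; components = [{δ}, {α, β, γ, ε}].

Find clopen sets (U ∈ τ with X ∖ U ∈ τ):
  U = ∅, X ∖ U = {α, β, γ, δ, ε} — both open, so U is clopen.
  U = {δ}, X ∖ U = {α, β, γ, ε} — both open, so U is clopen.
  U = {α, β, γ, ε}, X ∖ U = {δ} — both open, so U is clopen.
  U = {α, β, γ, δ, ε}, X ∖ U = ∅ — both open, so U is clopen.
Nontrivial clopen(s) exist: e.g. {α, β, γ, ε}. So (X, τ) is disconnected.
Compute connected components by grouping points that agree on all clopens:
  component: {δ}
  component: {α, β, γ, ε}


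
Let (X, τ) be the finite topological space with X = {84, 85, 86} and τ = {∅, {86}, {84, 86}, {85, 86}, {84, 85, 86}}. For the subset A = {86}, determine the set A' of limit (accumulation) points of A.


A' = {84, 85}

For each x ∈ X, list the open sets U ∈ τ with x ∈ U, then check whether U ∩ (A ∖ {x}) ≠ ∅ for every such U.
  x = 84: opens ∋ x are {84, 86}, {84, 85, 86}; each meets A ∖ {84}, so x IS a limit point.
  x = 85: opens ∋ x are {85, 86}, {84, 85, 86}; each meets A ∖ {85}, so x IS a limit point.
  x = 86: open {86} ∋ x has {86} ∩ (A ∖ {86}) = ∅, so x is NOT a limit point.
Collecting: A' = {84, 85}.


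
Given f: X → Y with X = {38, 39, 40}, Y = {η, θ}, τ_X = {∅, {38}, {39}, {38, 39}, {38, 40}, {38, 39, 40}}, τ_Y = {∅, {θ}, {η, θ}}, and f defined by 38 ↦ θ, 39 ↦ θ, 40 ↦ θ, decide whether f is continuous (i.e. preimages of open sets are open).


f IS continuous.

Compute f^{-1}(U) for each U ∈ τ_Y:
  U = ∅: f^{-1}(U) = ∅ ∈ τ_X ✓.
  U = {θ}: f^{-1}(U) = {38, 39, 40} ∈ τ_X ✓.
  U = {η, θ}: f^{-1}(U) = {38, 39, 40} ∈ τ_X ✓.
Every preimage lies in τ_X, so f IS continuous.


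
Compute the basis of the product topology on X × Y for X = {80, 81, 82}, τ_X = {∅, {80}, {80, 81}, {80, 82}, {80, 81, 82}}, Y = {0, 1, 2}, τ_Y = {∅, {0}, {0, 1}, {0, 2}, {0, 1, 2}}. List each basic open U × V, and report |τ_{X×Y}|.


Basis B = {∅ × ∅, {80} × {0}, {80} × {0, 1}, {80} × {0, 2}, {80, 81} × {0}, {80, 82} × {0}, {80} × {0, 1, 2}, {80, 81, 82} × {0}, {80, 81} × {0, 1}, {80, 82} × {0, 1}, {80, 81} × {0, 2}, {80, 82} × {0, 2}, {80, 81} × {0, 1, 2}, {80, 82} × {0, 1, 2}, {80, 81, 82} × {0, 1}, {80, 81, 82} × {0, 2}, {80, 81, 82} × {0, 1, 2}}; |τ_{X×Y}| = 48.

Enumerate products U × V with U ∈ τ_X, V ∈ τ_Y (deduplicated):
  ∅ × ∅ = {} (∅)
  {80} × {0} = {(80,0)}
  {80} × {0, 1} = {(80,0), (80,1)}
  {80} × {0, 2} = {(80,0), (80,2)}
  {80, 81} × {0} = {(80,0), (81,0)}
  {80, 82} × {0} = {(80,0), (82,0)}
  {80} × {0, 1, 2} = {(80,0), (80,1), (80,2)}
  {80, 81, 82} × {0} = {(80,0), (81,0), (82,0)}
  {80, 81} × {0, 1} = {(80,0), (80,1), (81,0), (81,1)}
  {80, 82} × {0, 1} = {(80,0), (80,1), (82,0), (82,1)}
  {80, 81} × {0, 2} = {(80,0), (80,2), (81,0), (81,2)}
  {80, 82} × {0, 2} = {(80,0), (80,2), (82,0), (82,2)}
  {80, 81} × {0, 1, 2} = {(80,0), (80,1), (80,2), (81,0), (81,1), (81,2)}
  {80, 82} × {0, 1, 2} = {(80,0), (80,1), (80,2), (82,0), (82,1), (82,2)}
  {80, 81, 82} × {0, 1} = {(80,0), (80,1), (81,0), (81,1), (82,0), (82,1)}
  {80, 81, 82} × {0, 2} = {(80,0), (80,2), (81,0), (81,2), (82,0), (82,2)}
  {80, 81, 82} × {0, 1, 2} = {(80,0), (80,1), (80,2), (81,0), (81,1), (81,2), (82,0), (82,1), (82,2)}
These 17 distinct sets form the basis B.
Close under arbitrary unions to get τ_{X×Y}; counting gives |τ_{X×Y}| = 48.


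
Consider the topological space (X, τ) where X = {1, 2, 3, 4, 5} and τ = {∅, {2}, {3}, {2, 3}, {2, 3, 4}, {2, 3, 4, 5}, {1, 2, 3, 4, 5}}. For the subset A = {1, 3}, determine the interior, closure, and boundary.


int(A) = {3}, cl(A) = {1, 3, 4, 5}, ∂A = {1, 4, 5}.

Closed sets in (X, τ) are complements of opens:
  closed(X, τ) = {∅, {1}, {1, 5}, {1, 4, 5}, {1, 2, 4, 5}, {1, 3, 4, 5}, {1, 2, 3, 4, 5}}.
int(A) = ⋃ {U ∈ τ : U ⊆ A}. Opens contained in A: ∅, {3}.
Taking the union of these: int(A) = {3}.
cl(A) = ⋂ {C closed : A ⊆ C}. Closed sets containing A: {1, 3, 4, 5}, {1, 2, 3, 4, 5}.
Intersecting these: cl(A) = {1, 3, 4, 5}.
∂A = cl(A) ∖ int(A) = {1, 3, 4, 5} ∖ {3} = {1, 4, 5}.


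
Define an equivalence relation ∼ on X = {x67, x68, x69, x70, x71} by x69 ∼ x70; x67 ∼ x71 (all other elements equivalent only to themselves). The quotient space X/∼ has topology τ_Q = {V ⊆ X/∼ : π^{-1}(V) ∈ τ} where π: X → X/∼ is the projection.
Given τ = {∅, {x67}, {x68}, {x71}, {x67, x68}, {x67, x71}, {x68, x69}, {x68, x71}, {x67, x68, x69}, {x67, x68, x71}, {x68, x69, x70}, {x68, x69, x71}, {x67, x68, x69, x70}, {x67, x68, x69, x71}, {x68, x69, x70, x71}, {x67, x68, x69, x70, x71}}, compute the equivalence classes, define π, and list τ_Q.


X/∼ = {[x67=x71], [x68], [x69=x70]}; |τ_Q| = 6.

Equivalence classes: [x67=x71], [x68], [x69=x70].
Quotient map π: X → X/∼ sends x67 ↦ [x67=x71], x68 ↦ [x68], x69 ↦ [x69=x70], x70 ↦ [x69=x70], x71 ↦ [x67=x71].
For each subset V ⊆ X/∼, compute π^{-1}(V) ⊆ X and check whether π^{-1}(V) ∈ τ. V is open in τ_Q iff π^{-1}(V) ∈ τ.
  V = {}: π^{-1}(V) = ∅ ∈ τ ✓.
  V = {[x67=x71]}: π^{-1}(V) = {x67, x71} ∈ τ ✓.
  V = {[x68]}: π^{-1}(V) = {x68} ∈ τ ✓.
  V = {[x67=x71], [x68]}: π^{-1}(V) = {x67, x68, x71} ∈ τ ✓.
  V = {[x69=x70]}: π^{-1}(V) = {x69, x70} ∉ τ ✗.
  V = {[x67=x71], [x69=x70]}: π^{-1}(V) = {x67, x69, x70, x71} ∉ τ ✗.
  V = {[x68], [x69=x70]}: π^{-1}(V) = {x68, x69, x70} ∈ τ ✓.
  V = {[x67=x71], [x68], [x69=x70]}: π^{-1}(V) = {x67, x68, x69, x70, x71} ∈ τ ✓.
Open sets in the quotient: τ_Q = {{}, {[x67=x71]}, {[x68]}, {[x67=x71], [x68]}, {[x68], [x69=x70]}, {[x67=x71], [x68], [x69=x70]}} (6 elements).


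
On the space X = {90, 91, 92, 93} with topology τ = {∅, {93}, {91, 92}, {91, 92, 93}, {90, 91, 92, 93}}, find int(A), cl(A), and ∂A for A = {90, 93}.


int(A) = {93}, cl(A) = {90, 93}, ∂A = {90}.

Closed sets in (X, τ) are complements of opens:
  closed(X, τ) = {∅, {90}, {90, 93}, {90, 91, 92}, {90, 91, 92, 93}}.
int(A) = ⋃ {U ∈ τ : U ⊆ A}. Opens contained in A: ∅, {93}.
Taking the union of these: int(A) = {93}.
cl(A) = ⋂ {C closed : A ⊆ C}. Closed sets containing A: {90, 93}, {90, 91, 92, 93}.
Intersecting these: cl(A) = {90, 93}.
∂A = cl(A) ∖ int(A) = {90, 93} ∖ {93} = {90}.


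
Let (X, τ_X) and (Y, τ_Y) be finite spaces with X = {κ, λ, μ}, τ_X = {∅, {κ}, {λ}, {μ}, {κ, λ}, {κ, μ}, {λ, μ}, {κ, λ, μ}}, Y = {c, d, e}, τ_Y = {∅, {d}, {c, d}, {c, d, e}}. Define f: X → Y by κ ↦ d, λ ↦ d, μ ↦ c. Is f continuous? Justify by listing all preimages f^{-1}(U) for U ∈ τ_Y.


f IS continuous.

Compute f^{-1}(U) for each U ∈ τ_Y:
  U = ∅: f^{-1}(U) = ∅ ∈ τ_X ✓.
  U = {d}: f^{-1}(U) = {κ, λ} ∈ τ_X ✓.
  U = {c, d}: f^{-1}(U) = {κ, λ, μ} ∈ τ_X ✓.
  U = {c, d, e}: f^{-1}(U) = {κ, λ, μ} ∈ τ_X ✓.
Every preimage lies in τ_X, so f IS continuous.


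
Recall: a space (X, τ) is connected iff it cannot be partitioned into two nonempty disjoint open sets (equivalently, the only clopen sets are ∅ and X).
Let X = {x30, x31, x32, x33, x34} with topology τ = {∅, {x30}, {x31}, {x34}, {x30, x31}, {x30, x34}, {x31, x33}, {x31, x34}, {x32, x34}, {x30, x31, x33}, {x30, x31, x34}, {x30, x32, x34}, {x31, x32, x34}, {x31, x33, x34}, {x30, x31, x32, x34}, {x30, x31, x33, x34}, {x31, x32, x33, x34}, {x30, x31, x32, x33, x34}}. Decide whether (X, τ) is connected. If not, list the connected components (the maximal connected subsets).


(X, τ) is disconnected; components = [{x30}, {x31, x33}, {x32, x34}].

Find clopen sets (U ∈ τ with X ∖ U ∈ τ):
  U = ∅, X ∖ U = {x30, x31, x32, x33, x34} — both open, so U is clopen.
  U = {x30}, X ∖ U = {x31, x32, x33, x34} — both open, so U is clopen.
  U = {x31, x33}, X ∖ U = {x30, x32, x34} — both open, so U is clopen.
  U = {x32, x34}, X ∖ U = {x30, x31, x33} — both open, so U is clopen.
  U = {x30, x31, x33}, X ∖ U = {x32, x34} — both open, so U is clopen.
  U = {x30, x32, x34}, X ∖ U = {x31, x33} — both open, so U is clopen.
  U = {x31, x32, x33, x34}, X ∖ U = {x30} — both open, so U is clopen.
  U = {x30, x31, x32, x33, x34}, X ∖ U = ∅ — both open, so U is clopen.
Nontrivial clopen(s) exist: e.g. {x30, x32, x34}. So (X, τ) is disconnected.
Compute connected components by grouping points that agree on all clopens:
  component: {x30}
  component: {x31, x33}
  component: {x32, x34}


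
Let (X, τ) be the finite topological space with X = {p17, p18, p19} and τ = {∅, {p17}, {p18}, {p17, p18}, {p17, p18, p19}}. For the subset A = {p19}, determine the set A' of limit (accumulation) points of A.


A' = ∅

For each x ∈ X, list the open sets U ∈ τ with x ∈ U, then check whether U ∩ (A ∖ {x}) ≠ ∅ for every such U.
  x = p17: open {p17} ∋ x has {p17} ∩ (A ∖ {p17}) = ∅, so x is NOT a limit point.
  x = p18: open {p18} ∋ x has {p18} ∩ (A ∖ {p18}) = ∅, so x is NOT a limit point.
  x = p19: open {p17, p18, p19} ∋ x has {p17, p18, p19} ∩ (A ∖ {p19}) = ∅, so x is NOT a limit point.
Collecting: A' = ∅.


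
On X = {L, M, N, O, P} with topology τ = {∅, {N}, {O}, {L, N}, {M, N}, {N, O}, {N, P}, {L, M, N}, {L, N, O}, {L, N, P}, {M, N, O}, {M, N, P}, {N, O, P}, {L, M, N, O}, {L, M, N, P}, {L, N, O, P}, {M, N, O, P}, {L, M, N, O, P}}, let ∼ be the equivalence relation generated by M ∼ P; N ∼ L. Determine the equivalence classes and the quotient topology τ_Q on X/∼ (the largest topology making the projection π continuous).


X/∼ = {[L=N], [M=P], [O]}; |τ_Q| = 6.

Equivalence classes: [L=N], [M=P], [O].
Quotient map π: X → X/∼ sends L ↦ [L=N], M ↦ [M=P], N ↦ [L=N], O ↦ [O], P ↦ [M=P].
For each subset V ⊆ X/∼, compute π^{-1}(V) ⊆ X and check whether π^{-1}(V) ∈ τ. V is open in τ_Q iff π^{-1}(V) ∈ τ.
  V = {}: π^{-1}(V) = ∅ ∈ τ ✓.
  V = {[L=N]}: π^{-1}(V) = {L, N} ∈ τ ✓.
  V = {[M=P]}: π^{-1}(V) = {M, P} ∉ τ ✗.
  V = {[L=N], [M=P]}: π^{-1}(V) = {L, M, N, P} ∈ τ ✓.
  V = {[O]}: π^{-1}(V) = {O} ∈ τ ✓.
  V = {[L=N], [O]}: π^{-1}(V) = {L, N, O} ∈ τ ✓.
  V = {[M=P], [O]}: π^{-1}(V) = {M, O, P} ∉ τ ✗.
  V = {[L=N], [M=P], [O]}: π^{-1}(V) = {L, M, N, O, P} ∈ τ ✓.
Open sets in the quotient: τ_Q = {{}, {[L=N]}, {[L=N], [M=P]}, {[O]}, {[L=N], [O]}, {[L=N], [M=P], [O]}} (6 elements).


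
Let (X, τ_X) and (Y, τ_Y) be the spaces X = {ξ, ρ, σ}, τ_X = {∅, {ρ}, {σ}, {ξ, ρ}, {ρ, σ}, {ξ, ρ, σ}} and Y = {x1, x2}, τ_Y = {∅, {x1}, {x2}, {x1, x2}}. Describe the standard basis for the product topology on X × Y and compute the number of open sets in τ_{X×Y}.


Basis B = {∅ × ∅, {ρ} × {x1}, {ρ} × {x2}, {σ} × {x1}, {σ} × {x2}, {ξ, ρ} × {x1}, {ξ, ρ} × {x2}, {ρ} × {x1, x2}, {ρ, σ} × {x1}, {ρ, σ} × {x2}, {σ} × {x1, x2}, {ξ, ρ, σ} × {x1}, {ξ, ρ, σ} × {x2}, {ξ, ρ} × {x1, x2}, {ρ, σ} × {x1, x2}, {ξ, ρ, σ} × {x1, x2}}; |τ_{X×Y}| = 36.

Enumerate products U × V with U ∈ τ_X, V ∈ τ_Y (deduplicated):
  ∅ × ∅ = {} (∅)
  {ρ} × {x1} = {(ρ,x1)}
  {ρ} × {x2} = {(ρ,x2)}
  {σ} × {x1} = {(σ,x1)}
  {σ} × {x2} = {(σ,x2)}
  {ξ, ρ} × {x1} = {(ξ,x1), (ρ,x1)}
  {ξ, ρ} × {x2} = {(ξ,x2), (ρ,x2)}
  {ρ} × {x1, x2} = {(ρ,x1), (ρ,x2)}
  {ρ, σ} × {x1} = {(ρ,x1), (σ,x1)}
  {ρ, σ} × {x2} = {(ρ,x2), (σ,x2)}
  {σ} × {x1, x2} = {(σ,x1), (σ,x2)}
  {ξ, ρ, σ} × {x1} = {(ξ,x1), (ρ,x1), (σ,x1)}
  {ξ, ρ, σ} × {x2} = {(ξ,x2), (ρ,x2), (σ,x2)}
  {ξ, ρ} × {x1, x2} = {(ξ,x1), (ξ,x2), (ρ,x1), (ρ,x2)}
  {ρ, σ} × {x1, x2} = {(ρ,x1), (ρ,x2), (σ,x1), (σ,x2)}
  {ξ, ρ, σ} × {x1, x2} = {(ξ,x1), (ξ,x2), (ρ,x1), (ρ,x2), (σ,x1), (σ,x2)}
These 16 distinct sets form the basis B.
Close under arbitrary unions to get τ_{X×Y}; counting gives |τ_{X×Y}| = 36.


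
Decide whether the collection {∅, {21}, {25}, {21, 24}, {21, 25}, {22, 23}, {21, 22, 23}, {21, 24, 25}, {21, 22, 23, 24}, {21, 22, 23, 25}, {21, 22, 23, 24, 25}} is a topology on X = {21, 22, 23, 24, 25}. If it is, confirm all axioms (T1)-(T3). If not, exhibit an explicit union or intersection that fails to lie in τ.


τ is NOT a topology on X.

Axiom (T1): ∅ ∈ τ? Yes; X ∈ τ? Yes.
Axiom (T2/T3): check pairwise unions and intersections of members of τ.
Counterexample for (T2): {25} ∪ {22, 23} = {22, 23, 25} ∉ τ. Therefore τ is NOT a topology.


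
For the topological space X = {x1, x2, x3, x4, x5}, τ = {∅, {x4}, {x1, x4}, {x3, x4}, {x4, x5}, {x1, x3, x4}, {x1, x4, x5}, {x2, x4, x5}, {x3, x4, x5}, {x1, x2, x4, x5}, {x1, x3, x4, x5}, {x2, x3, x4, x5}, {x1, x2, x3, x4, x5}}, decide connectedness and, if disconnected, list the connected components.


(X, τ) is connected.

Find clopen sets (U ∈ τ with X ∖ U ∈ τ):
  U = ∅, X ∖ U = {x1, x2, x3, x4, x5} — both open, so U is clopen.
  U = {x1, x2, x3, x4, x5}, X ∖ U = ∅ — both open, so U is clopen.
Only trivial clopens (∅ and X) exist, so (X, τ) is connected.
Compute connected components by grouping points that agree on all clopens:
  component: {x1, x2, x3, x4, x5}


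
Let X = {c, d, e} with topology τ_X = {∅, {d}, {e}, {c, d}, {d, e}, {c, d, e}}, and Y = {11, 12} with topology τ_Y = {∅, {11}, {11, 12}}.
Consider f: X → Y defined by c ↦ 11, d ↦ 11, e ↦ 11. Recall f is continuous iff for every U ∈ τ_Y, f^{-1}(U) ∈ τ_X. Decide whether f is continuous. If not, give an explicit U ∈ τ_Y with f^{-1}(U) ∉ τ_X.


f IS continuous.

Compute f^{-1}(U) for each U ∈ τ_Y:
  U = ∅: f^{-1}(U) = ∅ ∈ τ_X ✓.
  U = {11}: f^{-1}(U) = {c, d, e} ∈ τ_X ✓.
  U = {11, 12}: f^{-1}(U) = {c, d, e} ∈ τ_X ✓.
Every preimage lies in τ_X, so f IS continuous.
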